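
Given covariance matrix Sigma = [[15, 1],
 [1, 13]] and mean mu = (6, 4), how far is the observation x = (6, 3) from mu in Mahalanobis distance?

Step 1 — centre the observation: (x - mu) = (0, -1).

Step 2 — invert Sigma. det(Sigma) = 15·13 - (1)² = 194.
  Sigma^{-1} = (1/det) · [[d, -b], [-b, a]] = [[0.067, -0.0052],
 [-0.0052, 0.0773]].

Step 3 — form the quadratic (x - mu)^T · Sigma^{-1} · (x - mu):
  Sigma^{-1} · (x - mu) = (0.0052, -0.0773).
  (x - mu)^T · [Sigma^{-1} · (x - mu)] = (0)·(0.0052) + (-1)·(-0.0773) = 0.0773.

Step 4 — take square root: d = √(0.0773) ≈ 0.2781.

d(x, mu) = √(0.0773) ≈ 0.2781


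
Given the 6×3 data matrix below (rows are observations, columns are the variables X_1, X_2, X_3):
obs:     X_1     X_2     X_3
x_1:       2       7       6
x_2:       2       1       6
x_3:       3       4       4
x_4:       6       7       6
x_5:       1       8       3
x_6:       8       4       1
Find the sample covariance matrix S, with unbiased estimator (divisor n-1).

Step 1 — column means:
  mean(X_1) = (2 + 2 + 3 + 6 + 1 + 8) / 6 = 22/6 = 3.6667
  mean(X_2) = (7 + 1 + 4 + 7 + 8 + 4) / 6 = 31/6 = 5.1667
  mean(X_3) = (6 + 6 + 4 + 6 + 3 + 1) / 6 = 26/6 = 4.3333

Step 2 — sample covariance S[i,j] = (1/(n-1)) · Σ_k (x_{k,i} - mean_i) · (x_{k,j} - mean_j), with n-1 = 5.
  S[X_1,X_1] = ((-1.6667)·(-1.6667) + (-1.6667)·(-1.6667) + (-0.6667)·(-0.6667) + (2.3333)·(2.3333) + (-2.6667)·(-2.6667) + (4.3333)·(4.3333)) / 5 = 37.3333/5 = 7.4667
  S[X_1,X_2] = ((-1.6667)·(1.8333) + (-1.6667)·(-4.1667) + (-0.6667)·(-1.1667) + (2.3333)·(1.8333) + (-2.6667)·(2.8333) + (4.3333)·(-1.1667)) / 5 = -3.6667/5 = -0.7333
  S[X_1,X_3] = ((-1.6667)·(1.6667) + (-1.6667)·(1.6667) + (-0.6667)·(-0.3333) + (2.3333)·(1.6667) + (-2.6667)·(-1.3333) + (4.3333)·(-3.3333)) / 5 = -12.3333/5 = -2.4667
  S[X_2,X_2] = ((1.8333)·(1.8333) + (-4.1667)·(-4.1667) + (-1.1667)·(-1.1667) + (1.8333)·(1.8333) + (2.8333)·(2.8333) + (-1.1667)·(-1.1667)) / 5 = 34.8333/5 = 6.9667
  S[X_2,X_3] = ((1.8333)·(1.6667) + (-4.1667)·(1.6667) + (-1.1667)·(-0.3333) + (1.8333)·(1.6667) + (2.8333)·(-1.3333) + (-1.1667)·(-3.3333)) / 5 = -0.3333/5 = -0.0667
  S[X_3,X_3] = ((1.6667)·(1.6667) + (1.6667)·(1.6667) + (-0.3333)·(-0.3333) + (1.6667)·(1.6667) + (-1.3333)·(-1.3333) + (-3.3333)·(-3.3333)) / 5 = 21.3333/5 = 4.2667

S is symmetric (S[j,i] = S[i,j]). Assembling:

S = [[7.4667, -0.7333, -2.4667],
 [-0.7333, 6.9667, -0.0667],
 [-2.4667, -0.0667, 4.2667]]


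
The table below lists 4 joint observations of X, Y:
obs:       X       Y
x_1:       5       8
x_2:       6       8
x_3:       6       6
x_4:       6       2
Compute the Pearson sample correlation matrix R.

Step 1 — column means:
  mean(X) = (5 + 6 + 6 + 6) / 4 = 23/4 = 5.75
  mean(Y) = (8 + 8 + 6 + 2) / 4 = 24/4 = 6

Step 2 — sample variances and covariances s[i,j] = (1/(n-1)) · Σ_k (x_{k,i} - mean_i) · (x_{k,j} - mean_j), with n-1 = 3:
  s[X,X] = ((-0.75)·(-0.75) + (0.25)·(0.25) + (0.25)·(0.25) + (0.25)·(0.25)) / 3 = 0.75/3 = 0.25
  s[X,Y] = ((-0.75)·(2) + (0.25)·(2) + (0.25)·(0) + (0.25)·(-4)) / 3 = -2/3 = -0.6667
  s[Y,Y] = ((2)·(2) + (2)·(2) + (0)·(0) + (-4)·(-4)) / 3 = 24/3 = 8
  Sample standard deviations s_i = √(s[i,i]):
  s(X) = √(0.25) = 0.5
  s(Y) = √(8) = 2.8284

Step 3 — r_{ij} = s_{ij} / (s_i · s_j):
  r[X,X] = 1 (diagonal).
  r[X,Y] = -0.6667 / (0.5 · 2.8284) = -0.6667 / 1.4142 = -0.4714
  r[Y,Y] = 1 (diagonal).

R is symmetric with unit diagonal. Assembling:

R = [[1, -0.4714],
 [-0.4714, 1]]


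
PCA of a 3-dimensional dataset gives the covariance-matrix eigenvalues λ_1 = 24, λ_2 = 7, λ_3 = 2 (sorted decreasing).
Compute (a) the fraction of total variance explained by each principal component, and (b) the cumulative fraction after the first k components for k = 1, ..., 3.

Step 1 — total variance = trace(Sigma) = Σ λ_i = 24 + 7 + 2 = 33.

Step 2 — fraction explained by component i = λ_i / Σ λ:
  PC1: 24/33 = 0.7273
  PC2: 7/33 = 0.2121
  PC3: 2/33 = 0.0606

Step 3 — cumulative fraction after k components = (λ_1 + ... + λ_k) / Σ λ:
  k = 1: 24/33 = 0.7273
  k = 2: (24 + 7)/33 = 31/33 = 0.9394
  k = 3: (24 + 7 + 2)/33 = 33/33 = 1

Summary (fraction, with percent):

explained: PC1 0.7273 (72.73%), PC2 0.2121 (21.21%), PC3 0.0606 (6.06%);  cumulative: 0.7273, 0.9394, 1


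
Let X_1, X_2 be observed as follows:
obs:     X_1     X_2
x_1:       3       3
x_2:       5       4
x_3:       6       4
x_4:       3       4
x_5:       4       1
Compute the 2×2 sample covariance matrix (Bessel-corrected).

Step 1 — column means:
  mean(X_1) = (3 + 5 + 6 + 3 + 4) / 5 = 21/5 = 4.2
  mean(X_2) = (3 + 4 + 4 + 4 + 1) / 5 = 16/5 = 3.2

Step 2 — sample covariance S[i,j] = (1/(n-1)) · Σ_k (x_{k,i} - mean_i) · (x_{k,j} - mean_j), with n-1 = 4.
  S[X_1,X_1] = ((-1.2)·(-1.2) + (0.8)·(0.8) + (1.8)·(1.8) + (-1.2)·(-1.2) + (-0.2)·(-0.2)) / 4 = 6.8/4 = 1.7
  S[X_1,X_2] = ((-1.2)·(-0.2) + (0.8)·(0.8) + (1.8)·(0.8) + (-1.2)·(0.8) + (-0.2)·(-2.2)) / 4 = 1.8/4 = 0.45
  S[X_2,X_2] = ((-0.2)·(-0.2) + (0.8)·(0.8) + (0.8)·(0.8) + (0.8)·(0.8) + (-2.2)·(-2.2)) / 4 = 6.8/4 = 1.7

S is symmetric (S[j,i] = S[i,j]). Assembling:

S = [[1.7, 0.45],
 [0.45, 1.7]]


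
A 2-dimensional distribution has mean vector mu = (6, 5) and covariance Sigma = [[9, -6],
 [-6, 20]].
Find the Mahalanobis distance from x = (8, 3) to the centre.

Step 1 — centre the observation: (x - mu) = (2, -2).

Step 2 — invert Sigma. det(Sigma) = 9·20 - (-6)² = 144.
  Sigma^{-1} = (1/det) · [[d, -b], [-b, a]] = [[0.1389, 0.0417],
 [0.0417, 0.0625]].

Step 3 — form the quadratic (x - mu)^T · Sigma^{-1} · (x - mu):
  Sigma^{-1} · (x - mu) = (0.1944, -0.0417).
  (x - mu)^T · [Sigma^{-1} · (x - mu)] = (2)·(0.1944) + (-2)·(-0.0417) = 0.4722.

Step 4 — take square root: d = √(0.4722) ≈ 0.6872.

d(x, mu) = √(0.4722) ≈ 0.6872


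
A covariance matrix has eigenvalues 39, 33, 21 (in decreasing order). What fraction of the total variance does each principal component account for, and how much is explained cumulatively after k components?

Step 1 — total variance = trace(Sigma) = Σ λ_i = 39 + 33 + 21 = 93.

Step 2 — fraction explained by component i = λ_i / Σ λ:
  PC1: 39/93 = 0.4194
  PC2: 33/93 = 0.3548
  PC3: 21/93 = 0.2258

Step 3 — cumulative fraction after k components = (λ_1 + ... + λ_k) / Σ λ:
  k = 1: 39/93 = 0.4194
  k = 2: (39 + 33)/93 = 72/93 = 0.7742
  k = 3: (39 + 33 + 21)/93 = 93/93 = 1

Summary (fraction, with percent):

explained: PC1 0.4194 (41.94%), PC2 0.3548 (35.48%), PC3 0.2258 (22.58%);  cumulative: 0.4194, 0.7742, 1


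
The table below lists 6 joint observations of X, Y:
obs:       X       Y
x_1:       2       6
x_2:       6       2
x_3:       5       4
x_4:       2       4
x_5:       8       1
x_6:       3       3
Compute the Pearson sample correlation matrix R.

Step 1 — column means:
  mean(X) = (2 + 6 + 5 + 2 + 8 + 3) / 6 = 26/6 = 4.3333
  mean(Y) = (6 + 2 + 4 + 4 + 1 + 3) / 6 = 20/6 = 3.3333

Step 2 — sample variances and covariances s[i,j] = (1/(n-1)) · Σ_k (x_{k,i} - mean_i) · (x_{k,j} - mean_j), with n-1 = 5:
  s[X,X] = ((-2.3333)·(-2.3333) + (1.6667)·(1.6667) + (0.6667)·(0.6667) + (-2.3333)·(-2.3333) + (3.6667)·(3.6667) + (-1.3333)·(-1.3333)) / 5 = 29.3333/5 = 5.8667
  s[X,Y] = ((-2.3333)·(2.6667) + (1.6667)·(-1.3333) + (0.6667)·(0.6667) + (-2.3333)·(0.6667) + (3.6667)·(-2.3333) + (-1.3333)·(-0.3333)) / 5 = -17.6667/5 = -3.5333
  s[Y,Y] = ((2.6667)·(2.6667) + (-1.3333)·(-1.3333) + (0.6667)·(0.6667) + (0.6667)·(0.6667) + (-2.3333)·(-2.3333) + (-0.3333)·(-0.3333)) / 5 = 15.3333/5 = 3.0667
  Sample standard deviations s_i = √(s[i,i]):
  s(X) = √(5.8667) = 2.4221
  s(Y) = √(3.0667) = 1.7512

Step 3 — r_{ij} = s_{ij} / (s_i · s_j):
  r[X,X] = 1 (diagonal).
  r[X,Y] = -3.5333 / (2.4221 · 1.7512) = -3.5333 / 4.2416 = -0.833
  r[Y,Y] = 1 (diagonal).

R is symmetric with unit diagonal. Assembling:

R = [[1, -0.833],
 [-0.833, 1]]


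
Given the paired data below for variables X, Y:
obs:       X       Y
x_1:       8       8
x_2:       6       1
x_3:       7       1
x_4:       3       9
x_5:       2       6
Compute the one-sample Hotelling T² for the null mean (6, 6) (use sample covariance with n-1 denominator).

Step 1 — sample mean vector:
  mean(X) = (8 + 6 + 7 + 3 + 2) / 5 = 26/5 = 5.2
  mean(Y) = (8 + 1 + 1 + 9 + 6) / 5 = 25/5 = 5
  x̄ = (5.2, 5),  deviation x̄ - mu_0 = (5.2, 5) - (6, 6) = (-0.8, -1).

Step 2 — sample covariance matrix, S[i,j] = (1/(n-1)) · Σ_k (x_{k,i} - mean_i) · (x_{k,j} - mean_j), divisor n-1 = 4:
  S[X,X] = ((2.8)·(2.8) + (0.8)·(0.8) + (1.8)·(1.8) + (-2.2)·(-2.2) + (-3.2)·(-3.2)) / 4 = 26.8/4 = 6.7
  S[X,Y] = ((2.8)·(3) + (0.8)·(-4) + (1.8)·(-4) + (-2.2)·(4) + (-3.2)·(1)) / 4 = -14/4 = -3.5
  S[Y,Y] = ((3)·(3) + (-4)·(-4) + (-4)·(-4) + (4)·(4) + (1)·(1)) / 4 = 58/4 = 14.5
  S = [[6.7, -3.5],
 [-3.5, 14.5]].

Step 3 — invert S. det(S) = 6.7·14.5 - (-3.5)² = 84.9.
  S^{-1} = (1/det) · [[d, -b], [-b, a]] = [[0.1708, 0.0412],
 [0.0412, 0.0789]].

Step 4 — quadratic form (x̄ - mu_0)^T · S^{-1} · (x̄ - mu_0):
  S^{-1} · (x̄ - mu_0) = (-0.1779, -0.1119),
  (x̄ - mu_0)^T · [...] = (-0.8)·(-0.1779) + (-1)·(-0.1119) = 0.2542.

Step 5 — scale by n: T² = 5 · 0.2542 = 1.2709.

T² ≈ 1.2709


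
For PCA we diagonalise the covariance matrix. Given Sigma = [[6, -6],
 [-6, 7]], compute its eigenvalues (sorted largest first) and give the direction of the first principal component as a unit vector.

Step 1 — characteristic polynomial of 2×2 Sigma:
  det(Sigma - λI) = λ² - trace · λ + det = 0.
  trace = 6 + 7 = 13, det = 6·7 - (-6)² = 6.
Step 2 — discriminant:
  Δ = trace² - 4·det = 169 - 24 = 145.
Step 3 — eigenvalues:
  λ = (trace ± √Δ)/2 = (13 ± 12.0416)/2,
  λ_1 = 12.5208,  λ_2 = 0.4792.

Step 4 — unit eigenvector for λ_1: solve (Sigma - λ_1 I)v = 0. First row:
  (6 - 12.5208)·v_x + (-6)·v_y = 0, i.e. (-6.5208)·v_x + (-6)·v_y = 0,
  so v ∝ (b, λ_1 - a) = (-6, 6.5208); multiply by -1 so the first entry is positive: u = (6, -6.5208).
  ||u|| = √((6)² + (-6.5208)²) = √(78.5208) ≈ 8.8612,
  v_1 = u/||u|| ≈ (0.6771, -0.7359) (||v_1|| = 1).

λ_1 = 12.5208,  λ_2 = 0.4792;  v_1 ≈ (0.6771, -0.7359)


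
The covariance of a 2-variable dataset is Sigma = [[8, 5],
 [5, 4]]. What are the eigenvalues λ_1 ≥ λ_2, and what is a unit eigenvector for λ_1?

Step 1 — characteristic polynomial of 2×2 Sigma:
  det(Sigma - λI) = λ² - trace · λ + det = 0.
  trace = 8 + 4 = 12, det = 8·4 - (5)² = 7.
Step 2 — discriminant:
  Δ = trace² - 4·det = 144 - 28 = 116.
Step 3 — eigenvalues:
  λ = (trace ± √Δ)/2 = (12 ± 10.7703)/2,
  λ_1 = 11.3852,  λ_2 = 0.6148.

Step 4 — unit eigenvector for λ_1: solve (Sigma - λ_1 I)v = 0. First row:
  (8 - 11.3852)·v_x + (5)·v_y = 0, i.e. (-3.3852)·v_x + (5)·v_y = 0,
  so v ∝ (b, λ_1 - a) = (5, 3.3852) = u.
  ||u|| = √((5)² + (3.3852)²) = √(36.4593) ≈ 6.0382,
  v_1 = u/||u|| ≈ (0.8281, 0.5606) (||v_1|| = 1).

λ_1 = 11.3852,  λ_2 = 0.6148;  v_1 ≈ (0.8281, 0.5606)


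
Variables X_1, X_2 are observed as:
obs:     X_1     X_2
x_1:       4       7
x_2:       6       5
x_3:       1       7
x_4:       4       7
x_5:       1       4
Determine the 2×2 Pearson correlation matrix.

Step 1 — column means:
  mean(X_1) = (4 + 6 + 1 + 4 + 1) / 5 = 16/5 = 3.2
  mean(X_2) = (7 + 5 + 7 + 7 + 4) / 5 = 30/5 = 6

Step 2 — sample variances and covariances s[i,j] = (1/(n-1)) · Σ_k (x_{k,i} - mean_i) · (x_{k,j} - mean_j), with n-1 = 4:
  s[X_1,X_1] = ((0.8)·(0.8) + (2.8)·(2.8) + (-2.2)·(-2.2) + (0.8)·(0.8) + (-2.2)·(-2.2)) / 4 = 18.8/4 = 4.7
  s[X_1,X_2] = ((0.8)·(1) + (2.8)·(-1) + (-2.2)·(1) + (0.8)·(1) + (-2.2)·(-2)) / 4 = 1/4 = 0.25
  s[X_2,X_2] = ((1)·(1) + (-1)·(-1) + (1)·(1) + (1)·(1) + (-2)·(-2)) / 4 = 8/4 = 2
  Sample standard deviations s_i = √(s[i,i]):
  s(X_1) = √(4.7) = 2.1679
  s(X_2) = √(2) = 1.4142

Step 3 — r_{ij} = s_{ij} / (s_i · s_j):
  r[X_1,X_1] = 1 (diagonal).
  r[X_1,X_2] = 0.25 / (2.1679 · 1.4142) = 0.25 / 3.0659 = 0.0815
  r[X_2,X_2] = 1 (diagonal).

R is symmetric with unit diagonal. Assembling:

R = [[1, 0.0815],
 [0.0815, 1]]


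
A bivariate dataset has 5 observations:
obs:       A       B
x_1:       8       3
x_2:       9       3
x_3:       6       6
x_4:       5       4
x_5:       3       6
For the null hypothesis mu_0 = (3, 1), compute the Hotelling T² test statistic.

Step 1 — sample mean vector:
  mean(A) = (8 + 9 + 6 + 5 + 3) / 5 = 31/5 = 6.2
  mean(B) = (3 + 3 + 6 + 4 + 6) / 5 = 22/5 = 4.4
  x̄ = (6.2, 4.4),  deviation x̄ - mu_0 = (6.2, 4.4) - (3, 1) = (3.2, 3.4).

Step 2 — sample covariance matrix, S[i,j] = (1/(n-1)) · Σ_k (x_{k,i} - mean_i) · (x_{k,j} - mean_j), divisor n-1 = 4:
  S[A,A] = ((1.8)·(1.8) + (2.8)·(2.8) + (-0.2)·(-0.2) + (-1.2)·(-1.2) + (-3.2)·(-3.2)) / 4 = 22.8/4 = 5.7
  S[A,B] = ((1.8)·(-1.4) + (2.8)·(-1.4) + (-0.2)·(1.6) + (-1.2)·(-0.4) + (-3.2)·(1.6)) / 4 = -11.4/4 = -2.85
  S[B,B] = ((-1.4)·(-1.4) + (-1.4)·(-1.4) + (1.6)·(1.6) + (-0.4)·(-0.4) + (1.6)·(1.6)) / 4 = 9.2/4 = 2.3
  S = [[5.7, -2.85],
 [-2.85, 2.3]].

Step 3 — invert S. det(S) = 5.7·2.3 - (-2.85)² = 4.9875.
  S^{-1} = (1/det) · [[d, -b], [-b, a]] = [[0.4612, 0.5714],
 [0.5714, 1.1429]].

Step 4 — quadratic form (x̄ - mu_0)^T · S^{-1} · (x̄ - mu_0):
  S^{-1} · (x̄ - mu_0) = (3.4185, 5.7143),
  (x̄ - mu_0)^T · [...] = (3.2)·(3.4185) + (3.4)·(5.7143) = 30.3679.

Step 5 — scale by n: T² = 5 · 30.3679 = 151.8396.

T² ≈ 151.8396


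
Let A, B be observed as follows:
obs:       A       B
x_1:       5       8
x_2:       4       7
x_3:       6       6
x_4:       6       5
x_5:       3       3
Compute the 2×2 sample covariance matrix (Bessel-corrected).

Step 1 — column means:
  mean(A) = (5 + 4 + 6 + 6 + 3) / 5 = 24/5 = 4.8
  mean(B) = (8 + 7 + 6 + 5 + 3) / 5 = 29/5 = 5.8

Step 2 — sample covariance S[i,j] = (1/(n-1)) · Σ_k (x_{k,i} - mean_i) · (x_{k,j} - mean_j), with n-1 = 4.
  S[A,A] = ((0.2)·(0.2) + (-0.8)·(-0.8) + (1.2)·(1.2) + (1.2)·(1.2) + (-1.8)·(-1.8)) / 4 = 6.8/4 = 1.7
  S[A,B] = ((0.2)·(2.2) + (-0.8)·(1.2) + (1.2)·(0.2) + (1.2)·(-0.8) + (-1.8)·(-2.8)) / 4 = 3.8/4 = 0.95
  S[B,B] = ((2.2)·(2.2) + (1.2)·(1.2) + (0.2)·(0.2) + (-0.8)·(-0.8) + (-2.8)·(-2.8)) / 4 = 14.8/4 = 3.7

S is symmetric (S[j,i] = S[i,j]). Assembling:

S = [[1.7, 0.95],
 [0.95, 3.7]]


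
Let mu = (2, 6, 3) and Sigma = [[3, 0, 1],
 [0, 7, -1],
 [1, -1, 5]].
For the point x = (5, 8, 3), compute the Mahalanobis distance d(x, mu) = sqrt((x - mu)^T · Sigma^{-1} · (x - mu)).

Step 1 — centre the observation: (x - mu) = (3, 2, 0).

Step 2 — invert Sigma (cofactor / det for 3×3, or solve directly):
  Sigma^{-1} = [[0.3579, -0.0105, -0.0737],
 [-0.0105, 0.1474, 0.0316],
 [-0.0737, 0.0316, 0.2211]].

Step 3 — form the quadratic (x - mu)^T · Sigma^{-1} · (x - mu):
  Sigma^{-1} · (x - mu) = (1.0526, 0.2632, -0.1579).
  (x - mu)^T · [Sigma^{-1} · (x - mu)] = (3)·(1.0526) + (2)·(0.2632) + (0)·(-0.1579) = 3.6842.

Step 4 — take square root: d = √(3.6842) ≈ 1.9194.

d(x, mu) = √(3.6842) ≈ 1.9194


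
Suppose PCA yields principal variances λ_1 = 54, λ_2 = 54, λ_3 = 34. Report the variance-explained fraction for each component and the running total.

Step 1 — total variance = trace(Sigma) = Σ λ_i = 54 + 54 + 34 = 142.

Step 2 — fraction explained by component i = λ_i / Σ λ:
  PC1: 54/142 = 0.3803
  PC2: 54/142 = 0.3803
  PC3: 34/142 = 0.2394

Step 3 — cumulative fraction after k components = (λ_1 + ... + λ_k) / Σ λ:
  k = 1: 54/142 = 0.3803
  k = 2: (54 + 54)/142 = 108/142 = 0.7606
  k = 3: (54 + 54 + 34)/142 = 142/142 = 1

Summary (fraction, with percent):

explained: PC1 0.3803 (38.03%), PC2 0.3803 (38.03%), PC3 0.2394 (23.94%);  cumulative: 0.3803, 0.7606, 1


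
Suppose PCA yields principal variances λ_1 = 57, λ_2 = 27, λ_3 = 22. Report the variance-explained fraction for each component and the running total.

Step 1 — total variance = trace(Sigma) = Σ λ_i = 57 + 27 + 22 = 106.

Step 2 — fraction explained by component i = λ_i / Σ λ:
  PC1: 57/106 = 0.5377
  PC2: 27/106 = 0.2547
  PC3: 22/106 = 0.2075

Step 3 — cumulative fraction after k components = (λ_1 + ... + λ_k) / Σ λ:
  k = 1: 57/106 = 0.5377
  k = 2: (57 + 27)/106 = 84/106 = 0.7925
  k = 3: (57 + 27 + 22)/106 = 106/106 = 1

Summary (fraction, with percent):

explained: PC1 0.5377 (53.77%), PC2 0.2547 (25.47%), PC3 0.2075 (20.75%);  cumulative: 0.5377, 0.7925, 1


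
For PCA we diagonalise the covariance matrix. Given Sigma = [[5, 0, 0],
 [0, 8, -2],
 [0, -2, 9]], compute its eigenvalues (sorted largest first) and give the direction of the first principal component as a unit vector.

Step 1 — characteristic polynomial p(λ) = det(λI - Sigma) = λ³ - tr·λ² + c_1·λ - det, where tr = trace, c_1 = sum of the principal 2×2 minors, det = det(Sigma):
  tr = 5 + 8 + 9 = 22,
  c_1 = (5·8 - (0)²) + (5·9 - (0)²) + (8·9 - (-2)²) = 40 + 45 + 68 = 153,
  det = 5·(8·9 - (-2)²) - (0)·((0)·9 - (-2)·(0)) + (0)·((0)·(-2) - 8·(0)) = 5·(68) - (0)·(0) + (0)·(0) = 340.
  So p(λ) = λ³ - 22λ² + 153λ - 340.
Step 2 — look for an integer root (rational root theorem: any rational root is an integer divisor of 340). Testing λ = 5:
  p(5) = 125 - 550 + 765 - 340 = 0  ✓
  Dividing out (λ - 5): p(λ) = (λ - 5)(λ² - 17λ + 68).
Step 3 — remaining eigenvalues from the quadratic λ² - 17λ + 68 = 0:
  Δ = 17² - 4·68 = 289 - 272 = 17,  λ = (17 ± √17)/2 = (17 ± 4.1231)/2 ≈ 10.5616 or 6.4384.
  Sorted: λ_1 = 10.5616,  λ_2 = 6.4384,  λ_3 = 5  (check: sum = 22 = tr ✓).

Step 4 — unit eigenvector for λ_1 ≈ 10.5616: v spans the null space of (Sigma - λ_1 I), whose rows are
  r_1 = (-5.5616, 0, 0),  r_2 = (0, -2.5616, -2),  r_3 = (0, -2, -1.5616).
  v is orthogonal to every row, so take v ∝ r_1 × r_2 = ((0)·(-2) - (0)·(-2.5616), (0)·(0) - (-5.5616)·(-2), (-5.5616)·(-2.5616) - (0)·(0)) ≈ (0, -11.1231, 14.2462).
  Rescale (multiply by -1 so the first nonzero entry is positive): u = (0, 11.1231, -14.2462).
  ||u|| = √((0)² + (11.1231)² + (-14.2462)²) = √(326.678) ≈ 18.0742,  v_1 = u/||u|| ≈ (0, 0.6154, -0.7882) (||v_1|| = 1).

λ_1 = 10.5616,  λ_2 = 6.4384,  λ_3 = 5;  v_1 ≈ (0, 0.6154, -0.7882)


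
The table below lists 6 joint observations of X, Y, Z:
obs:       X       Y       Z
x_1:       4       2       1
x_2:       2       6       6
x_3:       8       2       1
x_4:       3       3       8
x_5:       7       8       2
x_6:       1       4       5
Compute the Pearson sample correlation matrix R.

Step 1 — column means:
  mean(X) = (4 + 2 + 8 + 3 + 7 + 1) / 6 = 25/6 = 4.1667
  mean(Y) = (2 + 6 + 2 + 3 + 8 + 4) / 6 = 25/6 = 4.1667
  mean(Z) = (1 + 6 + 1 + 8 + 2 + 5) / 6 = 23/6 = 3.8333

Step 2 — sample variances and covariances s[i,j] = (1/(n-1)) · Σ_k (x_{k,i} - mean_i) · (x_{k,j} - mean_j), with n-1 = 5:
  s[X,X] = ((-0.1667)·(-0.1667) + (-2.1667)·(-2.1667) + (3.8333)·(3.8333) + (-1.1667)·(-1.1667) + (2.8333)·(2.8333) + (-3.1667)·(-3.1667)) / 5 = 38.8333/5 = 7.7667
  s[X,Y] = ((-0.1667)·(-2.1667) + (-2.1667)·(1.8333) + (3.8333)·(-2.1667) + (-1.1667)·(-1.1667) + (2.8333)·(3.8333) + (-3.1667)·(-0.1667)) / 5 = 0.8333/5 = 0.1667
  s[X,Z] = ((-0.1667)·(-2.8333) + (-2.1667)·(2.1667) + (3.8333)·(-2.8333) + (-1.1667)·(4.1667) + (2.8333)·(-1.8333) + (-3.1667)·(1.1667)) / 5 = -28.8333/5 = -5.7667
  s[Y,Y] = ((-2.1667)·(-2.1667) + (1.8333)·(1.8333) + (-2.1667)·(-2.1667) + (-1.1667)·(-1.1667) + (3.8333)·(3.8333) + (-0.1667)·(-0.1667)) / 5 = 28.8333/5 = 5.7667
  s[Y,Z] = ((-2.1667)·(-2.8333) + (1.8333)·(2.1667) + (-2.1667)·(-2.8333) + (-1.1667)·(4.1667) + (3.8333)·(-1.8333) + (-0.1667)·(1.1667)) / 5 = 4.1667/5 = 0.8333
  s[Z,Z] = ((-2.8333)·(-2.8333) + (2.1667)·(2.1667) + (-2.8333)·(-2.8333) + (4.1667)·(4.1667) + (-1.8333)·(-1.8333) + (1.1667)·(1.1667)) / 5 = 42.8333/5 = 8.5667
  Sample standard deviations s_i = √(s[i,i]):
  s(X) = √(7.7667) = 2.7869
  s(Y) = √(5.7667) = 2.4014
  s(Z) = √(8.5667) = 2.9269

Step 3 — r_{ij} = s_{ij} / (s_i · s_j):
  r[X,X] = 1 (diagonal).
  r[X,Y] = 0.1667 / (2.7869 · 2.4014) = 0.1667 / 6.6924 = 0.0249
  r[X,Z] = -5.7667 / (2.7869 · 2.9269) = -5.7667 / 8.1569 = -0.707
  r[Y,Y] = 1 (diagonal).
  r[Y,Z] = 0.8333 / (2.4014 · 2.9269) = 0.8333 / 7.0286 = 0.1186
  r[Z,Z] = 1 (diagonal).

R is symmetric with unit diagonal. Assembling:

R = [[1, 0.0249, -0.707],
 [0.0249, 1, 0.1186],
 [-0.707, 0.1186, 1]]


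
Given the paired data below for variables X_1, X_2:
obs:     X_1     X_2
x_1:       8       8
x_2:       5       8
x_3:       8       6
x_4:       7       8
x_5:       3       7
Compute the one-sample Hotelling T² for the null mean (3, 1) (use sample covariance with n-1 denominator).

Step 1 — sample mean vector:
  mean(X_1) = (8 + 5 + 8 + 7 + 3) / 5 = 31/5 = 6.2
  mean(X_2) = (8 + 8 + 6 + 8 + 7) / 5 = 37/5 = 7.4
  x̄ = (6.2, 7.4),  deviation x̄ - mu_0 = (6.2, 7.4) - (3, 1) = (3.2, 6.4).

Step 2 — sample covariance matrix, S[i,j] = (1/(n-1)) · Σ_k (x_{k,i} - mean_i) · (x_{k,j} - mean_j), divisor n-1 = 4:
  S[X_1,X_1] = ((1.8)·(1.8) + (-1.2)·(-1.2) + (1.8)·(1.8) + (0.8)·(0.8) + (-3.2)·(-3.2)) / 4 = 18.8/4 = 4.7
  S[X_1,X_2] = ((1.8)·(0.6) + (-1.2)·(0.6) + (1.8)·(-1.4) + (0.8)·(0.6) + (-3.2)·(-0.4)) / 4 = -0.4/4 = -0.1
  S[X_2,X_2] = ((0.6)·(0.6) + (0.6)·(0.6) + (-1.4)·(-1.4) + (0.6)·(0.6) + (-0.4)·(-0.4)) / 4 = 3.2/4 = 0.8
  S = [[4.7, -0.1],
 [-0.1, 0.8]].

Step 3 — invert S. det(S) = 4.7·0.8 - (-0.1)² = 3.75.
  S^{-1} = (1/det) · [[d, -b], [-b, a]] = [[0.2133, 0.0267],
 [0.0267, 1.2533]].

Step 4 — quadratic form (x̄ - mu_0)^T · S^{-1} · (x̄ - mu_0):
  S^{-1} · (x̄ - mu_0) = (0.8533, 8.1067),
  (x̄ - mu_0)^T · [...] = (3.2)·(0.8533) + (6.4)·(8.1067) = 54.6133.

Step 5 — scale by n: T² = 5 · 54.6133 = 273.0667.

T² ≈ 273.0667


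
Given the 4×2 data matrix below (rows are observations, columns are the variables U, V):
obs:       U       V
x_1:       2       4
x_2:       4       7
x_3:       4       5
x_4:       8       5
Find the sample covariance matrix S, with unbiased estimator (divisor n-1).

Step 1 — column means:
  mean(U) = (2 + 4 + 4 + 8) / 4 = 18/4 = 4.5
  mean(V) = (4 + 7 + 5 + 5) / 4 = 21/4 = 5.25

Step 2 — sample covariance S[i,j] = (1/(n-1)) · Σ_k (x_{k,i} - mean_i) · (x_{k,j} - mean_j), with n-1 = 3.
  S[U,U] = ((-2.5)·(-2.5) + (-0.5)·(-0.5) + (-0.5)·(-0.5) + (3.5)·(3.5)) / 3 = 19/3 = 6.3333
  S[U,V] = ((-2.5)·(-1.25) + (-0.5)·(1.75) + (-0.5)·(-0.25) + (3.5)·(-0.25)) / 3 = 1.5/3 = 0.5
  S[V,V] = ((-1.25)·(-1.25) + (1.75)·(1.75) + (-0.25)·(-0.25) + (-0.25)·(-0.25)) / 3 = 4.75/3 = 1.5833

S is symmetric (S[j,i] = S[i,j]). Assembling:

S = [[6.3333, 0.5],
 [0.5, 1.5833]]


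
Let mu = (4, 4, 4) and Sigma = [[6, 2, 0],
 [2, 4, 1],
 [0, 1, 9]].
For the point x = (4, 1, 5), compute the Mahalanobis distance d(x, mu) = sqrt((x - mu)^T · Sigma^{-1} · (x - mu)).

Step 1 — centre the observation: (x - mu) = (0, -3, 1).

Step 2 — invert Sigma (cofactor / det for 3×3, or solve directly):
  Sigma^{-1} = [[0.2011, -0.1034, 0.0115],
 [-0.1034, 0.3103, -0.0345],
 [0.0115, -0.0345, 0.1149]].

Step 3 — form the quadratic (x - mu)^T · Sigma^{-1} · (x - mu):
  Sigma^{-1} · (x - mu) = (0.3218, -0.9655, 0.2184).
  (x - mu)^T · [Sigma^{-1} · (x - mu)] = (0)·(0.3218) + (-3)·(-0.9655) + (1)·(0.2184) = 3.1149.

Step 4 — take square root: d = √(3.1149) ≈ 1.7649.

d(x, mu) = √(3.1149) ≈ 1.7649


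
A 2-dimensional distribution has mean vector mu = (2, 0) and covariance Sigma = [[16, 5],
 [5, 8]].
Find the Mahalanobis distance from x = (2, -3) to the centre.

Step 1 — centre the observation: (x - mu) = (0, -3).

Step 2 — invert Sigma. det(Sigma) = 16·8 - (5)² = 103.
  Sigma^{-1} = (1/det) · [[d, -b], [-b, a]] = [[0.0777, -0.0485],
 [-0.0485, 0.1553]].

Step 3 — form the quadratic (x - mu)^T · Sigma^{-1} · (x - mu):
  Sigma^{-1} · (x - mu) = (0.1456, -0.466).
  (x - mu)^T · [Sigma^{-1} · (x - mu)] = (0)·(0.1456) + (-3)·(-0.466) = 1.3981.

Step 4 — take square root: d = √(1.3981) ≈ 1.1824.

d(x, mu) = √(1.3981) ≈ 1.1824


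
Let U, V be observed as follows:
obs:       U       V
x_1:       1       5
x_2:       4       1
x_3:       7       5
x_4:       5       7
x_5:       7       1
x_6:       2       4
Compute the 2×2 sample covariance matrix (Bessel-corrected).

Step 1 — column means:
  mean(U) = (1 + 4 + 7 + 5 + 7 + 2) / 6 = 26/6 = 4.3333
  mean(V) = (5 + 1 + 5 + 7 + 1 + 4) / 6 = 23/6 = 3.8333

Step 2 — sample covariance S[i,j] = (1/(n-1)) · Σ_k (x_{k,i} - mean_i) · (x_{k,j} - mean_j), with n-1 = 5.
  S[U,U] = ((-3.3333)·(-3.3333) + (-0.3333)·(-0.3333) + (2.6667)·(2.6667) + (0.6667)·(0.6667) + (2.6667)·(2.6667) + (-2.3333)·(-2.3333)) / 5 = 31.3333/5 = 6.2667
  S[U,V] = ((-3.3333)·(1.1667) + (-0.3333)·(-2.8333) + (2.6667)·(1.1667) + (0.6667)·(3.1667) + (2.6667)·(-2.8333) + (-2.3333)·(0.1667)) / 5 = -5.6667/5 = -1.1333
  S[V,V] = ((1.1667)·(1.1667) + (-2.8333)·(-2.8333) + (1.1667)·(1.1667) + (3.1667)·(3.1667) + (-2.8333)·(-2.8333) + (0.1667)·(0.1667)) / 5 = 28.8333/5 = 5.7667

S is symmetric (S[j,i] = S[i,j]). Assembling:

S = [[6.2667, -1.1333],
 [-1.1333, 5.7667]]


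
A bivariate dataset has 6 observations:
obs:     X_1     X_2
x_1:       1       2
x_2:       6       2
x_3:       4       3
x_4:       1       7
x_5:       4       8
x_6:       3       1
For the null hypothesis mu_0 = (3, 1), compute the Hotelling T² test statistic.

Step 1 — sample mean vector:
  mean(X_1) = (1 + 6 + 4 + 1 + 4 + 3) / 6 = 19/6 = 3.1667
  mean(X_2) = (2 + 2 + 3 + 7 + 8 + 1) / 6 = 23/6 = 3.8333
  x̄ = (3.1667, 3.8333),  deviation x̄ - mu_0 = (3.1667, 3.8333) - (3, 1) = (0.1667, 2.8333).

Step 2 — sample covariance matrix, S[i,j] = (1/(n-1)) · Σ_k (x_{k,i} - mean_i) · (x_{k,j} - mean_j), divisor n-1 = 5:
  S[X_1,X_1] = ((-2.1667)·(-2.1667) + (2.8333)·(2.8333) + (0.8333)·(0.8333) + (-2.1667)·(-2.1667) + (0.8333)·(0.8333) + (-0.1667)·(-0.1667)) / 5 = 18.8333/5 = 3.7667
  S[X_1,X_2] = ((-2.1667)·(-1.8333) + (2.8333)·(-1.8333) + (0.8333)·(-0.8333) + (-2.1667)·(3.1667) + (0.8333)·(4.1667) + (-0.1667)·(-2.8333)) / 5 = -4.8333/5 = -0.9667
  S[X_2,X_2] = ((-1.8333)·(-1.8333) + (-1.8333)·(-1.8333) + (-0.8333)·(-0.8333) + (3.1667)·(3.1667) + (4.1667)·(4.1667) + (-2.8333)·(-2.8333)) / 5 = 42.8333/5 = 8.5667
  S = [[3.7667, -0.9667],
 [-0.9667, 8.5667]].

Step 3 — invert S. det(S) = 3.7667·8.5667 - (-0.9667)² = 31.3333.
  S^{-1} = (1/det) · [[d, -b], [-b, a]] = [[0.2734, 0.0309],
 [0.0309, 0.1202]].

Step 4 — quadratic form (x̄ - mu_0)^T · S^{-1} · (x̄ - mu_0):
  S^{-1} · (x̄ - mu_0) = (0.133, 0.3457),
  (x̄ - mu_0)^T · [...] = (0.1667)·(0.133) + (2.8333)·(0.3457) = 1.0018.

Step 5 — scale by n: T² = 6 · 1.0018 = 6.0106.

T² ≈ 6.0106


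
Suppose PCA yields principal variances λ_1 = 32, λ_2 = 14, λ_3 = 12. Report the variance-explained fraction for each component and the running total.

Step 1 — total variance = trace(Sigma) = Σ λ_i = 32 + 14 + 12 = 58.

Step 2 — fraction explained by component i = λ_i / Σ λ:
  PC1: 32/58 = 0.5517
  PC2: 14/58 = 0.2414
  PC3: 12/58 = 0.2069

Step 3 — cumulative fraction after k components = (λ_1 + ... + λ_k) / Σ λ:
  k = 1: 32/58 = 0.5517
  k = 2: (32 + 14)/58 = 46/58 = 0.7931
  k = 3: (32 + 14 + 12)/58 = 58/58 = 1

Summary (fraction, with percent):

explained: PC1 0.5517 (55.17%), PC2 0.2414 (24.14%), PC3 0.2069 (20.69%);  cumulative: 0.5517, 0.7931, 1


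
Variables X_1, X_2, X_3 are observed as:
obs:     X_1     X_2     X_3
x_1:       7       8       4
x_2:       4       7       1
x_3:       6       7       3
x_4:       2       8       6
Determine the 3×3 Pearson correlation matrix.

Step 1 — column means:
  mean(X_1) = (7 + 4 + 6 + 2) / 4 = 19/4 = 4.75
  mean(X_2) = (8 + 7 + 7 + 8) / 4 = 30/4 = 7.5
  mean(X_3) = (4 + 1 + 3 + 6) / 4 = 14/4 = 3.5

Step 2 — sample variances and covariances s[i,j] = (1/(n-1)) · Σ_k (x_{k,i} - mean_i) · (x_{k,j} - mean_j), with n-1 = 3:
  s[X_1,X_1] = ((2.25)·(2.25) + (-0.75)·(-0.75) + (1.25)·(1.25) + (-2.75)·(-2.75)) / 3 = 14.75/3 = 4.9167
  s[X_1,X_2] = ((2.25)·(0.5) + (-0.75)·(-0.5) + (1.25)·(-0.5) + (-2.75)·(0.5)) / 3 = -0.5/3 = -0.1667
  s[X_1,X_3] = ((2.25)·(0.5) + (-0.75)·(-2.5) + (1.25)·(-0.5) + (-2.75)·(2.5)) / 3 = -4.5/3 = -1.5
  s[X_2,X_2] = ((0.5)·(0.5) + (-0.5)·(-0.5) + (-0.5)·(-0.5) + (0.5)·(0.5)) / 3 = 1/3 = 0.3333
  s[X_2,X_3] = ((0.5)·(0.5) + (-0.5)·(-2.5) + (-0.5)·(-0.5) + (0.5)·(2.5)) / 3 = 3/3 = 1
  s[X_3,X_3] = ((0.5)·(0.5) + (-2.5)·(-2.5) + (-0.5)·(-0.5) + (2.5)·(2.5)) / 3 = 13/3 = 4.3333
  Sample standard deviations s_i = √(s[i,i]):
  s(X_1) = √(4.9167) = 2.2174
  s(X_2) = √(0.3333) = 0.5774
  s(X_3) = √(4.3333) = 2.0817

Step 3 — r_{ij} = s_{ij} / (s_i · s_j):
  r[X_1,X_1] = 1 (diagonal).
  r[X_1,X_2] = -0.1667 / (2.2174 · 0.5774) = -0.1667 / 1.2802 = -0.1302
  r[X_1,X_3] = -1.5 / (2.2174 · 2.0817) = -1.5 / 4.6158 = -0.325
  r[X_2,X_2] = 1 (diagonal).
  r[X_2,X_3] = 1 / (0.5774 · 2.0817) = 1 / 1.2019 = 0.8321
  r[X_3,X_3] = 1 (diagonal).

R is symmetric with unit diagonal. Assembling:

R = [[1, -0.1302, -0.325],
 [-0.1302, 1, 0.8321],
 [-0.325, 0.8321, 1]]


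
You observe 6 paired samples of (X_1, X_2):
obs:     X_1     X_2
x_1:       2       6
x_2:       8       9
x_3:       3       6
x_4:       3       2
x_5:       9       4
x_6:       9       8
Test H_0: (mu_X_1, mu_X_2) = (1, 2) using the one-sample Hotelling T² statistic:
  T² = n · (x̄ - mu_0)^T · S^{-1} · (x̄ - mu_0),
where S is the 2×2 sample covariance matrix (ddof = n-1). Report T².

Step 1 — sample mean vector:
  mean(X_1) = (2 + 8 + 3 + 3 + 9 + 9) / 6 = 34/6 = 5.6667
  mean(X_2) = (6 + 9 + 6 + 2 + 4 + 8) / 6 = 35/6 = 5.8333
  x̄ = (5.6667, 5.8333),  deviation x̄ - mu_0 = (5.6667, 5.8333) - (1, 2) = (4.6667, 3.8333).

Step 2 — sample covariance matrix, S[i,j] = (1/(n-1)) · Σ_k (x_{k,i} - mean_i) · (x_{k,j} - mean_j), divisor n-1 = 5:
  S[X_1,X_1] = ((-3.6667)·(-3.6667) + (2.3333)·(2.3333) + (-2.6667)·(-2.6667) + (-2.6667)·(-2.6667) + (3.3333)·(3.3333) + (3.3333)·(3.3333)) / 5 = 55.3333/5 = 11.0667
  S[X_1,X_2] = ((-3.6667)·(0.1667) + (2.3333)·(3.1667) + (-2.6667)·(0.1667) + (-2.6667)·(-3.8333) + (3.3333)·(-1.8333) + (3.3333)·(2.1667)) / 5 = 17.6667/5 = 3.5333
  S[X_2,X_2] = ((0.1667)·(0.1667) + (3.1667)·(3.1667) + (0.1667)·(0.1667) + (-3.8333)·(-3.8333) + (-1.8333)·(-1.8333) + (2.1667)·(2.1667)) / 5 = 32.8333/5 = 6.5667
  S = [[11.0667, 3.5333],
 [3.5333, 6.5667]].

Step 3 — invert S. det(S) = 11.0667·6.5667 - (3.5333)² = 60.1867.
  S^{-1} = (1/det) · [[d, -b], [-b, a]] = [[0.1091, -0.0587],
 [-0.0587, 0.1839]].

Step 4 — quadratic form (x̄ - mu_0)^T · S^{-1} · (x̄ - mu_0):
  S^{-1} · (x̄ - mu_0) = (0.2841, 0.4309),
  (x̄ - mu_0)^T · [...] = (4.6667)·(0.2841) + (3.8333)·(0.4309) = 2.9776.

Step 5 — scale by n: T² = 6 · 2.9776 = 17.8655.

T² ≈ 17.8655


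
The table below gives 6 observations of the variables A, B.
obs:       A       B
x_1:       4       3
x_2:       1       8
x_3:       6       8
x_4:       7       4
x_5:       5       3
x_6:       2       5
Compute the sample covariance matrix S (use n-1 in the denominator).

Step 1 — column means:
  mean(A) = (4 + 1 + 6 + 7 + 5 + 2) / 6 = 25/6 = 4.1667
  mean(B) = (3 + 8 + 8 + 4 + 3 + 5) / 6 = 31/6 = 5.1667

Step 2 — sample covariance S[i,j] = (1/(n-1)) · Σ_k (x_{k,i} - mean_i) · (x_{k,j} - mean_j), with n-1 = 5.
  S[A,A] = ((-0.1667)·(-0.1667) + (-3.1667)·(-3.1667) + (1.8333)·(1.8333) + (2.8333)·(2.8333) + (0.8333)·(0.8333) + (-2.1667)·(-2.1667)) / 5 = 26.8333/5 = 5.3667
  S[A,B] = ((-0.1667)·(-2.1667) + (-3.1667)·(2.8333) + (1.8333)·(2.8333) + (2.8333)·(-1.1667) + (0.8333)·(-2.1667) + (-2.1667)·(-0.1667)) / 5 = -8.1667/5 = -1.6333
  S[B,B] = ((-2.1667)·(-2.1667) + (2.8333)·(2.8333) + (2.8333)·(2.8333) + (-1.1667)·(-1.1667) + (-2.1667)·(-2.1667) + (-0.1667)·(-0.1667)) / 5 = 26.8333/5 = 5.3667

S is symmetric (S[j,i] = S[i,j]). Assembling:

S = [[5.3667, -1.6333],
 [-1.6333, 5.3667]]


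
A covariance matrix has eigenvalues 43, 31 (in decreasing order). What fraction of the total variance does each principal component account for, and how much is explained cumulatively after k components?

Step 1 — total variance = trace(Sigma) = Σ λ_i = 43 + 31 = 74.

Step 2 — fraction explained by component i = λ_i / Σ λ:
  PC1: 43/74 = 0.5811
  PC2: 31/74 = 0.4189

Step 3 — cumulative fraction after k components = (λ_1 + ... + λ_k) / Σ λ:
  k = 1: 43/74 = 0.5811
  k = 2: (43 + 31)/74 = 74/74 = 1

Summary (fraction, with percent):

explained: PC1 0.5811 (58.11%), PC2 0.4189 (41.89%);  cumulative: 0.5811, 1


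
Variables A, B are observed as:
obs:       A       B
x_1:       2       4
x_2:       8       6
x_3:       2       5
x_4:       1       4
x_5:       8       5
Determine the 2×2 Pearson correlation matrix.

Step 1 — column means:
  mean(A) = (2 + 8 + 2 + 1 + 8) / 5 = 21/5 = 4.2
  mean(B) = (4 + 6 + 5 + 4 + 5) / 5 = 24/5 = 4.8

Step 2 — sample variances and covariances s[i,j] = (1/(n-1)) · Σ_k (x_{k,i} - mean_i) · (x_{k,j} - mean_j), with n-1 = 4:
  s[A,A] = ((-2.2)·(-2.2) + (3.8)·(3.8) + (-2.2)·(-2.2) + (-3.2)·(-3.2) + (3.8)·(3.8)) / 4 = 48.8/4 = 12.2
  s[A,B] = ((-2.2)·(-0.8) + (3.8)·(1.2) + (-2.2)·(0.2) + (-3.2)·(-0.8) + (3.8)·(0.2)) / 4 = 9.2/4 = 2.3
  s[B,B] = ((-0.8)·(-0.8) + (1.2)·(1.2) + (0.2)·(0.2) + (-0.8)·(-0.8) + (0.2)·(0.2)) / 4 = 2.8/4 = 0.7
  Sample standard deviations s_i = √(s[i,i]):
  s(A) = √(12.2) = 3.4928
  s(B) = √(0.7) = 0.8367

Step 3 — r_{ij} = s_{ij} / (s_i · s_j):
  r[A,A] = 1 (diagonal).
  r[A,B] = 2.3 / (3.4928 · 0.8367) = 2.3 / 2.9223 = 0.787
  r[B,B] = 1 (diagonal).

R is symmetric with unit diagonal. Assembling:

R = [[1, 0.787],
 [0.787, 1]]


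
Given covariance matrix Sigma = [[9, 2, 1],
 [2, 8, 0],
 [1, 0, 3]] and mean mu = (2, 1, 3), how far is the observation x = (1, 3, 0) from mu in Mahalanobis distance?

Step 1 — centre the observation: (x - mu) = (-1, 2, -3).

Step 2 — invert Sigma (cofactor / det for 3×3, or solve directly):
  Sigma^{-1} = [[0.1224, -0.0306, -0.0408],
 [-0.0306, 0.1327, 0.0102],
 [-0.0408, 0.0102, 0.3469]].

Step 3 — form the quadratic (x - mu)^T · Sigma^{-1} · (x - mu):
  Sigma^{-1} · (x - mu) = (-0.0612, 0.2653, -0.9796).
  (x - mu)^T · [Sigma^{-1} · (x - mu)] = (-1)·(-0.0612) + (2)·(0.2653) + (-3)·(-0.9796) = 3.5306.

Step 4 — take square root: d = √(3.5306) ≈ 1.879.

d(x, mu) = √(3.5306) ≈ 1.879


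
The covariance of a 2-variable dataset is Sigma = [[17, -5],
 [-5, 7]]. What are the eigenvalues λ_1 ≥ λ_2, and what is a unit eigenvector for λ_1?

Step 1 — characteristic polynomial of 2×2 Sigma:
  det(Sigma - λI) = λ² - trace · λ + det = 0.
  trace = 17 + 7 = 24, det = 17·7 - (-5)² = 94.
Step 2 — discriminant:
  Δ = trace² - 4·det = 576 - 376 = 200.
Step 3 — eigenvalues:
  λ = (trace ± √Δ)/2 = (24 ± 14.1421)/2,
  λ_1 = 19.0711,  λ_2 = 4.9289.

Step 4 — unit eigenvector for λ_1: solve (Sigma - λ_1 I)v = 0. First row:
  (17 - 19.0711)·v_x + (-5)·v_y = 0, i.e. (-2.0711)·v_x + (-5)·v_y = 0,
  so v ∝ (b, λ_1 - a) = (-5, 2.0711); multiply by -1 so the first entry is positive: u = (5, -2.0711).
  ||u|| = √((5)² + (-2.0711)²) = √(29.2893) ≈ 5.412,
  v_1 = u/||u|| ≈ (0.9239, -0.3827) (||v_1|| = 1).

λ_1 = 19.0711,  λ_2 = 4.9289;  v_1 ≈ (0.9239, -0.3827)


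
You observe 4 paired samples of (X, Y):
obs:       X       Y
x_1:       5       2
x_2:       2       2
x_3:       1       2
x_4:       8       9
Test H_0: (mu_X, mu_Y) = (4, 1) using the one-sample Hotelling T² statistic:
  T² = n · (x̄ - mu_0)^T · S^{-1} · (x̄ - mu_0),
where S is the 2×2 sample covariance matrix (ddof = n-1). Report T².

Step 1 — sample mean vector:
  mean(X) = (5 + 2 + 1 + 8) / 4 = 16/4 = 4
  mean(Y) = (2 + 2 + 2 + 9) / 4 = 15/4 = 3.75
  x̄ = (4, 3.75),  deviation x̄ - mu_0 = (4, 3.75) - (4, 1) = (0, 2.75).

Step 2 — sample covariance matrix, S[i,j] = (1/(n-1)) · Σ_k (x_{k,i} - mean_i) · (x_{k,j} - mean_j), divisor n-1 = 3:
  S[X,X] = ((1)·(1) + (-2)·(-2) + (-3)·(-3) + (4)·(4)) / 3 = 30/3 = 10
  S[X,Y] = ((1)·(-1.75) + (-2)·(-1.75) + (-3)·(-1.75) + (4)·(5.25)) / 3 = 28/3 = 9.3333
  S[Y,Y] = ((-1.75)·(-1.75) + (-1.75)·(-1.75) + (-1.75)·(-1.75) + (5.25)·(5.25)) / 3 = 36.75/3 = 12.25
  S = [[10, 9.3333],
 [9.3333, 12.25]].

Step 3 — invert S. det(S) = 10·12.25 - (9.3333)² = 35.3889.
  S^{-1} = (1/det) · [[d, -b], [-b, a]] = [[0.3462, -0.2637],
 [-0.2637, 0.2826]].

Step 4 — quadratic form (x̄ - mu_0)^T · S^{-1} · (x̄ - mu_0):
  S^{-1} · (x̄ - mu_0) = (-0.7253, 0.7771),
  (x̄ - mu_0)^T · [...] = (0)·(-0.7253) + (2.75)·(0.7771) = 2.137.

Step 5 — scale by n: T² = 4 · 2.137 = 8.5479.

T² ≈ 8.5479


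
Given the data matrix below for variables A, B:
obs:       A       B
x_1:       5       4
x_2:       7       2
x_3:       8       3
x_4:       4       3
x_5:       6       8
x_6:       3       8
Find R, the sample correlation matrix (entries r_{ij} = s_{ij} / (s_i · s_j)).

Step 1 — column means:
  mean(A) = (5 + 7 + 8 + 4 + 6 + 3) / 6 = 33/6 = 5.5
  mean(B) = (4 + 2 + 3 + 3 + 8 + 8) / 6 = 28/6 = 4.6667

Step 2 — sample variances and covariances s[i,j] = (1/(n-1)) · Σ_k (x_{k,i} - mean_i) · (x_{k,j} - mean_j), with n-1 = 5:
  s[A,A] = ((-0.5)·(-0.5) + (1.5)·(1.5) + (2.5)·(2.5) + (-1.5)·(-1.5) + (0.5)·(0.5) + (-2.5)·(-2.5)) / 5 = 17.5/5 = 3.5
  s[A,B] = ((-0.5)·(-0.6667) + (1.5)·(-2.6667) + (2.5)·(-1.6667) + (-1.5)·(-1.6667) + (0.5)·(3.3333) + (-2.5)·(3.3333)) / 5 = -12/5 = -2.4
  s[B,B] = ((-0.6667)·(-0.6667) + (-2.6667)·(-2.6667) + (-1.6667)·(-1.6667) + (-1.6667)·(-1.6667) + (3.3333)·(3.3333) + (3.3333)·(3.3333)) / 5 = 35.3333/5 = 7.0667
  Sample standard deviations s_i = √(s[i,i]):
  s(A) = √(3.5) = 1.8708
  s(B) = √(7.0667) = 2.6583

Step 3 — r_{ij} = s_{ij} / (s_i · s_j):
  r[A,A] = 1 (diagonal).
  r[A,B] = -2.4 / (1.8708 · 2.6583) = -2.4 / 4.9733 = -0.4826
  r[B,B] = 1 (diagonal).

R is symmetric with unit diagonal. Assembling:

R = [[1, -0.4826],
 [-0.4826, 1]]


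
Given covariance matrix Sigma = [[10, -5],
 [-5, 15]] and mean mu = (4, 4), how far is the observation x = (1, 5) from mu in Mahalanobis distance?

Step 1 — centre the observation: (x - mu) = (-3, 1).

Step 2 — invert Sigma. det(Sigma) = 10·15 - (-5)² = 125.
  Sigma^{-1} = (1/det) · [[d, -b], [-b, a]] = [[0.12, 0.04],
 [0.04, 0.08]].

Step 3 — form the quadratic (x - mu)^T · Sigma^{-1} · (x - mu):
  Sigma^{-1} · (x - mu) = (-0.32, -0.04).
  (x - mu)^T · [Sigma^{-1} · (x - mu)] = (-3)·(-0.32) + (1)·(-0.04) = 0.92.

Step 4 — take square root: d = √(0.92) ≈ 0.9592.

d(x, mu) = √(0.92) ≈ 0.9592


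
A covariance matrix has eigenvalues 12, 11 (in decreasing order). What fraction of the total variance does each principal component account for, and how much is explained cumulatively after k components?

Step 1 — total variance = trace(Sigma) = Σ λ_i = 12 + 11 = 23.

Step 2 — fraction explained by component i = λ_i / Σ λ:
  PC1: 12/23 = 0.5217
  PC2: 11/23 = 0.4783

Step 3 — cumulative fraction after k components = (λ_1 + ... + λ_k) / Σ λ:
  k = 1: 12/23 = 0.5217
  k = 2: (12 + 11)/23 = 23/23 = 1

Summary (fraction, with percent):

explained: PC1 0.5217 (52.17%), PC2 0.4783 (47.83%);  cumulative: 0.5217, 1


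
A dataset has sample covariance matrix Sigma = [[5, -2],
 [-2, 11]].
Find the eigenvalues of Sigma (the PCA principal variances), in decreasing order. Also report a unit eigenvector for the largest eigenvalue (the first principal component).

Step 1 — characteristic polynomial of 2×2 Sigma:
  det(Sigma - λI) = λ² - trace · λ + det = 0.
  trace = 5 + 11 = 16, det = 5·11 - (-2)² = 51.
Step 2 — discriminant:
  Δ = trace² - 4·det = 256 - 204 = 52.
Step 3 — eigenvalues:
  λ = (trace ± √Δ)/2 = (16 ± 7.2111)/2,
  λ_1 = 11.6056,  λ_2 = 4.3944.

Step 4 — unit eigenvector for λ_1: solve (Sigma - λ_1 I)v = 0. First row:
  (5 - 11.6056)·v_x + (-2)·v_y = 0, i.e. (-6.6056)·v_x + (-2)·v_y = 0,
  so v ∝ (b, λ_1 - a) = (-2, 6.6056); multiply by -1 so the first entry is positive: u = (2, -6.6056).
  ||u|| = √((2)² + (-6.6056)²) = √(47.6333) ≈ 6.9017,
  v_1 = u/||u|| ≈ (0.2898, -0.9571) (||v_1|| = 1).

λ_1 = 11.6056,  λ_2 = 4.3944;  v_1 ≈ (0.2898, -0.9571)
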